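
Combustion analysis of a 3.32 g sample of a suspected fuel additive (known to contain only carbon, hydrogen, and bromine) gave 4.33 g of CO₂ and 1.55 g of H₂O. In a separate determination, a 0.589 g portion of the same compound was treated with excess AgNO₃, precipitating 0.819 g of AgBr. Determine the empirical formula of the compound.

mol C = 4.33 g CO₂ ÷ 44.009 g/mol = 0.09839 mol
mol H = 2 × 1.55 g H₂O ÷ 18.015 g/mol = 0.1721 mol
From the AgBr data: mol Br per gram of compound = (0.819 ÷ 187.772) ÷ 0.589 = 0.007405 mol/g, so in the 3.32 g combustion sample mol Br = 0.02459 mol
Divide by the smallest (0.02459 mol): C 4.002, H 6.999, Br 1.000

C4H7Br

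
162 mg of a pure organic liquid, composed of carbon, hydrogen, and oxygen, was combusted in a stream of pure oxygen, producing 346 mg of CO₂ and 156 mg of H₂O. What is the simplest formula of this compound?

mol C = 0.346 g CO₂ ÷ 44.009 g/mol = 0.007862 mol
mol H = 2 × 0.156 g H₂O ÷ 18.015 g/mol = 0.01732 mol
mass O = 0.162 − (0.09443 + 0.01746) = 0.05011 g → mol O = 0.05011 ÷ 15.999 = 0.003132 mol
Divide by the smallest (0.003132 mol): C 2.510, H 5.529, O 1.000
Multiplying each by 2 gives whole numbers: C 5.02, H 11.06, O 2.00

C5H11O2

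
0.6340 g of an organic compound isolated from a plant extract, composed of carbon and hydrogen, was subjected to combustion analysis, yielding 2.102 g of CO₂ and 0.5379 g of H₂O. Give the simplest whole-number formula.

C4H5

mol C = 2.102 g CO₂ ÷ 44.009 g/mol = 0.047763 mol
mol H = 2 × 0.5379 g H₂O ÷ 18.015 g/mol = 0.059717 mol
Divide by the smallest (0.047763 mol): C 1.000, H 1.250
Multiplying each by 4 gives whole numbers: C 4.00, H 5.00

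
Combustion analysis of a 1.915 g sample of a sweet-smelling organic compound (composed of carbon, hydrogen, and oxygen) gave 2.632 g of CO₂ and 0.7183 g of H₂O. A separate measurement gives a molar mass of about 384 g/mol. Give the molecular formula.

C12H16O14

mol C = 2.632 g CO₂ ÷ 44.009 g/mol = 0.059806 mol
mol H = 2 × 0.7183 g H₂O ÷ 18.015 g/mol = 0.079745 mol
mass O = 1.915 − (0.71833 + 0.080383) = 1.1163 g → mol O = 1.1163 ÷ 15.999 = 0.069772 mol
Divide by the smallest (0.059806 mol): C 1.000, H 1.333, O 1.167
Multiplying each by 6 gives whole numbers: C 6.00, H 8.00, O 7.00
Empirical formula: C6H8O7
Empirical-formula mass = 192.12 g/mol; 384 ÷ 192.12 ≈ 2, so the molecular formula is C12H16O14.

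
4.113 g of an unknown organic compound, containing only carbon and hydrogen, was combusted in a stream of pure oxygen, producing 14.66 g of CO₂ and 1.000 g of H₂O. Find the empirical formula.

mol C = 14.66 g CO₂ ÷ 44.009 g/mol = 0.33311 mol
mol H = 2 × 1.000 g H₂O ÷ 18.015 g/mol = 0.11102 mol
Divide by the smallest (0.11102 mol): C 3.001, H 1.000

C3H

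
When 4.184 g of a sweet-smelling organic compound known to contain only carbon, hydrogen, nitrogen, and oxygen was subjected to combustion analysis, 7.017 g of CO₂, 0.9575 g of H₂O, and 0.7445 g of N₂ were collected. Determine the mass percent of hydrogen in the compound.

2.56%

mol C = 7.017 g CO₂ ÷ 44.009 g/mol = 0.15944 mol
mol H = 2 × 0.9575 g H₂O ÷ 18.015 g/mol = 0.10630 mol
mol N = 2 × 0.7445 g N₂ ÷ 28.014 g/mol = 0.053152 mol
mass O = 4.184 − (1.9151 + 0.10715 + 0.74450) = 1.4173 g → mol O = 1.4173 ÷ 15.999 = 0.088584 mol
mass % H = 0.10715 g ÷ 4.184 g × 100%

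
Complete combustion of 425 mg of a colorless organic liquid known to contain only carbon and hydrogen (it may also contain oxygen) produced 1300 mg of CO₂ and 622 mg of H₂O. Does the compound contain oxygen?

mol C = 1.30 g CO₂ ÷ 44.009 g/mol = 0.02954 mol
mol H = 2 × 0.622 g H₂O ÷ 18.015 g/mol = 0.06905 mol
C and H together account for 0.4244 g — essentially the entire 0.425 g sample — so the compound contains no oxygen.

no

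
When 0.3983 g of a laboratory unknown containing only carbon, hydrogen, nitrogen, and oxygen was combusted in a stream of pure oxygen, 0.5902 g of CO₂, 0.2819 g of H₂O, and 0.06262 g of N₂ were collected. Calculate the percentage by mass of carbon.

40.44%

mol C = 0.5902 g CO₂ ÷ 44.009 g/mol = 0.013411 mol
mol H = 2 × 0.2819 g H₂O ÷ 18.015 g/mol = 0.031296 mol
mol N = 2 × 0.06262 g N₂ ÷ 28.014 g/mol = 0.0044706 mol
mass O = 0.3983 − (0.16108 + 0.031547 + 0.062620) = 0.14306 g → mol O = 0.14306 ÷ 15.999 = 0.0089415 mol
mass % C = 0.16108 g ÷ 0.3983 g × 100%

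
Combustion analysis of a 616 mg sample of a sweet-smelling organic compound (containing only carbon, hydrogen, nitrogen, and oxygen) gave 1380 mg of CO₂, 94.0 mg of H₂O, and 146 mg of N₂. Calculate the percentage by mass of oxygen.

13.4%

mol C = 1.38 g CO₂ ÷ 44.009 g/mol = 0.03136 mol
mol H = 2 × 0.0940 g H₂O ÷ 18.015 g/mol = 0.01044 mol
mol N = 2 × 0.146 g N₂ ÷ 28.014 g/mol = 0.01042 mol
mass O = 0.616 − (0.3766 + 0.01052 + 0.1460) = 0.08285 g → mol O = 0.08285 ÷ 15.999 = 0.005178 mol
mass % O = 0.08285 g ÷ 0.616 g × 100%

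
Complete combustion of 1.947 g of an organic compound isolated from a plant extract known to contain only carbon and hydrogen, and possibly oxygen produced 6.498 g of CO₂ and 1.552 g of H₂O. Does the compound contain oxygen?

no

mol C = 6.498 g CO₂ ÷ 44.009 g/mol = 0.14765 mol
mol H = 2 × 1.552 g H₂O ÷ 18.015 g/mol = 0.17230 mol
C and H together account for 1.9471 g — essentially the entire 1.947 g sample — so the compound contains no oxygen.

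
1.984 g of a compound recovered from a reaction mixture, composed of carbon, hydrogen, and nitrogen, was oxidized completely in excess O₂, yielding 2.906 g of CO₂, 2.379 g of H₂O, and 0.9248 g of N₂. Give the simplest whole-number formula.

CH4N

mol C = 2.906 g CO₂ ÷ 44.009 g/mol = 0.066032 mol
mol H = 2 × 2.379 g H₂O ÷ 18.015 g/mol = 0.26411 mol
mol N = 2 × 0.9248 g N₂ ÷ 28.014 g/mol = 0.066024 mol
Divide by the smallest (0.066024 mol): C 1.000, H 4.000, N 1.000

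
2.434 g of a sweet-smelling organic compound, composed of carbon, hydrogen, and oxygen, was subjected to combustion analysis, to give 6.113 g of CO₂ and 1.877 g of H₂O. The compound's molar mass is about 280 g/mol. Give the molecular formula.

C16H24O4

mol C = 6.113 g CO₂ ÷ 44.009 g/mol = 0.13890 mol
mol H = 2 × 1.877 g H₂O ÷ 18.015 g/mol = 0.20838 mol
mass O = 2.434 − (1.6684 + 0.21005) = 0.55558 g → mol O = 0.55558 ÷ 15.999 = 0.034726 mol
Divide by the smallest (0.034726 mol): C 4.000, H 6.001, O 1.000
Empirical formula: C4H6O
Empirical-formula mass = 70.09 g/mol; 280 ÷ 70.09 ≈ 4, so the molecular formula is C16H24O4.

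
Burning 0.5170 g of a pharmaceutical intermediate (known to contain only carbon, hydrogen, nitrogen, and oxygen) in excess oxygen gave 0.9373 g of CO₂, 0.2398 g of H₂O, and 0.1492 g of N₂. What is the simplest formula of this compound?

C4H5N2O

mol C = 0.9373 g CO₂ ÷ 44.009 g/mol = 0.021298 mol
mol H = 2 × 0.2398 g H₂O ÷ 18.015 g/mol = 0.026622 mol
mol N = 2 × 0.1492 g N₂ ÷ 28.014 g/mol = 0.010652 mol
mass O = 0.5170 − (0.25581 + 0.026835 + 0.14920) = 0.085155 g → mol O = 0.085155 ÷ 15.999 = 0.0053226 mol
Divide by the smallest (0.0053226 mol): C 4.001, H 5.002, N 2.001, O 1.000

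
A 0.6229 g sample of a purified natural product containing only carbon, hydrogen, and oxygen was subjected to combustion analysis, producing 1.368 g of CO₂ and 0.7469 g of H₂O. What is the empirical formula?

C3H8O

mol C = 1.368 g CO₂ ÷ 44.009 g/mol = 0.031085 mol
mol H = 2 × 0.7469 g H₂O ÷ 18.015 g/mol = 0.082920 mol
mass O = 0.6229 − (0.37336 + 0.083583) = 0.16596 g → mol O = 0.16596 ÷ 15.999 = 0.010373 mol
Divide by the smallest (0.010373 mol): C 2.997, H 7.994, O 1.000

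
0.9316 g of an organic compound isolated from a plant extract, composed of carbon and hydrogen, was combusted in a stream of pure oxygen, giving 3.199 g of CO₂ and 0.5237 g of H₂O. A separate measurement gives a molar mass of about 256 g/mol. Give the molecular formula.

C20H16

mol C = 3.199 g CO₂ ÷ 44.009 g/mol = 0.072690 mol
mol H = 2 × 0.5237 g H₂O ÷ 18.015 g/mol = 0.058140 mol
Divide by the smallest (0.058140 mol): C 1.250, H 1.000
Multiplying each by 4 gives whole numbers: C 5.00, H 4.00
Empirical formula: C5H4
Empirical-formula mass = 64.09 g/mol; 256 ÷ 64.09 ≈ 4, so the molecular formula is C20H16.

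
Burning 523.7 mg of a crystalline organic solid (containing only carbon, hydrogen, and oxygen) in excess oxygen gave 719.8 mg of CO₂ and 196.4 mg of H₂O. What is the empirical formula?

mol C = 0.7198 g CO₂ ÷ 44.009 g/mol = 0.016356 mol
mol H = 2 × 0.1964 g H₂O ÷ 18.015 g/mol = 0.021804 mol
mass O = 0.5237 − (0.19645 + 0.021978) = 0.30527 g → mol O = 0.30527 ÷ 15.999 = 0.019081 mol
Divide by the smallest (0.016356 mol): C 1.000, H 1.333, O 1.167
Multiplying each by 6 gives whole numbers: C 6.00, H 8.00, O 7.00

C6H8O7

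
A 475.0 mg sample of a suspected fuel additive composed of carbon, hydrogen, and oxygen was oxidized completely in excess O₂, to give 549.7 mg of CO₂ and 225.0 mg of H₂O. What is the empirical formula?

C2H4O3

mol C = 0.5497 g CO₂ ÷ 44.009 g/mol = 0.012491 mol
mol H = 2 × 0.2250 g H₂O ÷ 18.015 g/mol = 0.024979 mol
mass O = 0.4750 − (0.15002 + 0.025179) = 0.29980 g → mol O = 0.29980 ÷ 15.999 = 0.018738 mol
Divide by the smallest (0.012491 mol): C 1.000, H 2.000, O 1.500
Multiplying each by 2 gives whole numbers: C 2.00, H 4.00, O 3.00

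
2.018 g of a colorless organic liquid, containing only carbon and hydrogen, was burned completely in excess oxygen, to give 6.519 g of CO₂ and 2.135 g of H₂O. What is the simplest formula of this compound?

C5H8

mol C = 6.519 g CO₂ ÷ 44.009 g/mol = 0.14813 mol
mol H = 2 × 2.135 g H₂O ÷ 18.015 g/mol = 0.23702 mol
Divide by the smallest (0.14813 mol): C 1.000, H 1.600
Multiplying each by 5 gives whole numbers: C 5.00, H 8.00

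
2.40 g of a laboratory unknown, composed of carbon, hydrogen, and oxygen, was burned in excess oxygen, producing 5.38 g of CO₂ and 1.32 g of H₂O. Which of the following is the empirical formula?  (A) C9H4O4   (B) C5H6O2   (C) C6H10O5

mol C = 5.38 g CO₂ ÷ 44.009 g/mol = 0.1222 mol
mol H = 2 × 1.32 g H₂O ÷ 18.015 g/mol = 0.1465 mol
mass O = 2.40 − (1.468 + 0.1477) = 0.7840 g → mol O = 0.7840 ÷ 15.999 = 0.04900 mol
Divide by the smallest (0.04900 mol): C 2.495, H 2.991, O 1.000
Multiplying each by 2 gives whole numbers: C 4.99, H 5.98, O 2.00

(B) C5H6O2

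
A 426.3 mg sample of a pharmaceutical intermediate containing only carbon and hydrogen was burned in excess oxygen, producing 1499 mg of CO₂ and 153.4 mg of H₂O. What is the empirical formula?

C2H

mol C = 1.499 g CO₂ ÷ 44.009 g/mol = 0.034061 mol
mol H = 2 × 0.1534 g H₂O ÷ 18.015 g/mol = 0.017030 mol
Divide by the smallest (0.017030 mol): C 2.000, H 1.000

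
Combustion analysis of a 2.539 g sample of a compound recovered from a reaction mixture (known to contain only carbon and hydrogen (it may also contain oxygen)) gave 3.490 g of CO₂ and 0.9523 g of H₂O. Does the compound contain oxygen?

mol C = 3.490 g CO₂ ÷ 44.009 g/mol = 0.079302 mol
mol H = 2 × 0.9523 g H₂O ÷ 18.015 g/mol = 0.10572 mol
C and H account for only 1.0591 g of the 2.539 g sample; the remaining 1.4799 g must be oxygen.

yes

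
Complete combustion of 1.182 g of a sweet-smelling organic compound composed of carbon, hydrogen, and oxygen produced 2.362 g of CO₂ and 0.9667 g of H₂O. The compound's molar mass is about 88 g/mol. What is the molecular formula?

mol C = 2.362 g CO₂ ÷ 44.009 g/mol = 0.053671 mol
mol H = 2 × 0.9667 g H₂O ÷ 18.015 g/mol = 0.10732 mol
mass O = 1.182 − (0.64464 + 0.10818) = 0.42918 g → mol O = 0.42918 ÷ 15.999 = 0.026825 mol
Divide by the smallest (0.026825 mol): C 2.001, H 4.001, O 1.000
Empirical formula: C2H4O
Empirical-formula mass = 44.05 g/mol; 88 ÷ 44.05 ≈ 2, so the molecular formula is C4H8O2.

C4H8O2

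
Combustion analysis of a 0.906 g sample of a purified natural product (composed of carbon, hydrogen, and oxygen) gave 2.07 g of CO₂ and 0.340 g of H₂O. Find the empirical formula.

mol C = 2.07 g CO₂ ÷ 44.009 g/mol = 0.04704 mol
mol H = 2 × 0.340 g H₂O ÷ 18.015 g/mol = 0.03775 mol
mass O = 0.906 − (0.5649 + 0.03805) = 0.3030 g → mol O = 0.3030 ÷ 15.999 = 0.01894 mol
Divide by the smallest (0.01894 mol): C 2.484, H 1.993, O 1.000
Multiplying each by 2 gives whole numbers: C 4.97, H 3.99, O 2.00

C5H4O2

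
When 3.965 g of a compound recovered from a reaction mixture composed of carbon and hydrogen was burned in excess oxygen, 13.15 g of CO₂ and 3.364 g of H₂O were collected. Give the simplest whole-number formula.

mol C = 13.15 g CO₂ ÷ 44.009 g/mol = 0.29880 mol
mol H = 2 × 3.364 g H₂O ÷ 18.015 g/mol = 0.37347 mol
Divide by the smallest (0.29880 mol): C 1.000, H 1.250
Multiplying each by 4 gives whole numbers: C 4.00, H 5.00

C4H5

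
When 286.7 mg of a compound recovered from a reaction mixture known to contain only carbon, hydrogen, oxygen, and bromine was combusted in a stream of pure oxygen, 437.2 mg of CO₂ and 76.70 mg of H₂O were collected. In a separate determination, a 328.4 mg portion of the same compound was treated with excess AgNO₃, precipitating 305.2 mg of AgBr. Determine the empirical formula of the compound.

C7H6BrO2

mol C = 0.4372 g CO₂ ÷ 44.009 g/mol = 0.0099343 mol
mol H = 2 × 0.07670 g H₂O ÷ 18.015 g/mol = 0.0085151 mol
From the AgBr data: mol Br per gram of compound = (0.3052 ÷ 187.772) ÷ 0.3284 = 0.0049494 mol/g, so in the 0.2867 g combustion sample mol Br = 0.0014190 mol
mass O = 0.2867 − (0.11932 + 0.0085832 + 0.11338) = 0.045413 g → mol O = 0.045413 ÷ 15.999 = 0.0028385 mol
Divide by the smallest (0.0014190 mol): C 7.001, H 6.001, Br 1.000, O 2.000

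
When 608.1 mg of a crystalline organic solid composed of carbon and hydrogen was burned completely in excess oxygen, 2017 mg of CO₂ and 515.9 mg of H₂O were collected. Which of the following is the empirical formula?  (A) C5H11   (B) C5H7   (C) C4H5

(C) C4H5

mol C = 2.017 g CO₂ ÷ 44.009 g/mol = 0.045832 mol
mol H = 2 × 0.5159 g H₂O ÷ 18.015 g/mol = 0.057274 mol
Divide by the smallest (0.045832 mol): C 1.000, H 1.250
Multiplying each by 4 gives whole numbers: C 4.00, H 5.00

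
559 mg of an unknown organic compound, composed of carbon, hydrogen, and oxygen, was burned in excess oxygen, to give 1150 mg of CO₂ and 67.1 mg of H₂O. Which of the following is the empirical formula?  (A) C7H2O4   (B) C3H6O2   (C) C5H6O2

mol C = 1.15 g CO₂ ÷ 44.009 g/mol = 0.02613 mol
mol H = 2 × 0.0671 g H₂O ÷ 18.015 g/mol = 0.007449 mol
mass O = 0.559 − (0.3139 + 0.007509) = 0.2376 g → mol O = 0.2376 ÷ 15.999 = 0.01485 mol
Divide by the smallest (0.007449 mol): C 3.508, H 1.000, O 1.994
Multiplying each by 2 gives whole numbers: C 7.02, H 2.00, O 3.99

(A) C7H2O4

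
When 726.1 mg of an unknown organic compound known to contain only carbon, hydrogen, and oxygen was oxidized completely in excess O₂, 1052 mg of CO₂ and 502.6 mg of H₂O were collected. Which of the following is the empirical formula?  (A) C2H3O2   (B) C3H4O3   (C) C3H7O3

mol C = 1.052 g CO₂ ÷ 44.009 g/mol = 0.023904 mol
mol H = 2 × 0.5026 g H₂O ÷ 18.015 g/mol = 0.055798 mol
mass O = 0.7261 − (0.28711 + 0.056244) = 0.38274 g → mol O = 0.38274 ÷ 15.999 = 0.023923 mol
Divide by the smallest (0.023904 mol): C 1.000, H 2.334, O 1.001
Multiplying each by 3 gives whole numbers: C 3.00, H 7.00, O 3.00

(C) C3H7O3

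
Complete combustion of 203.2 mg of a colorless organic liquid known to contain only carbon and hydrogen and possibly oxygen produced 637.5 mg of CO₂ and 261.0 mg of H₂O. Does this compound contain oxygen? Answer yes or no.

no

mol C = 0.6375 g CO₂ ÷ 44.009 g/mol = 0.014486 mol
mol H = 2 × 0.2610 g H₂O ÷ 18.015 g/mol = 0.028976 mol
C and H together account for 0.20320 g — essentially the entire 0.2032 g sample — so the compound contains no oxygen.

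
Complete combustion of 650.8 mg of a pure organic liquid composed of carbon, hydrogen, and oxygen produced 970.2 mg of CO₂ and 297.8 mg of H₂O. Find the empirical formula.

mol C = 0.9702 g CO₂ ÷ 44.009 g/mol = 0.022045 mol
mol H = 2 × 0.2978 g H₂O ÷ 18.015 g/mol = 0.033061 mol
mass O = 0.6508 − (0.26479 + 0.033326) = 0.35269 g → mol O = 0.35269 ÷ 15.999 = 0.022044 mol
Divide by the smallest (0.022044 mol): C 1.000, H 1.500, O 1.000
Multiplying each by 2 gives whole numbers: C 2.00, H 3.00, O 2.00

C2H3O2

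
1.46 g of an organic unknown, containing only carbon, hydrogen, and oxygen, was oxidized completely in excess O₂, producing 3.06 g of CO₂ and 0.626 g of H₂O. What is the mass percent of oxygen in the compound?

38.0%

mol C = 3.06 g CO₂ ÷ 44.009 g/mol = 0.06953 mol
mol H = 2 × 0.626 g H₂O ÷ 18.015 g/mol = 0.06950 mol
mass O = 1.46 − (0.8351 + 0.07005) = 0.5548 g → mol O = 0.5548 ÷ 15.999 = 0.03468 mol
mass % O = 0.5548 g ÷ 1.46 g × 100%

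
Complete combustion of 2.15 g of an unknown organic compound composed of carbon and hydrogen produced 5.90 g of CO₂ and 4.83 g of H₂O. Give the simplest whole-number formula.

mol C = 5.90 g CO₂ ÷ 44.009 g/mol = 0.1341 mol
mol H = 2 × 4.83 g H₂O ÷ 18.015 g/mol = 0.5362 mol
Divide by the smallest (0.1341 mol): C 1.000, H 4.000

CH4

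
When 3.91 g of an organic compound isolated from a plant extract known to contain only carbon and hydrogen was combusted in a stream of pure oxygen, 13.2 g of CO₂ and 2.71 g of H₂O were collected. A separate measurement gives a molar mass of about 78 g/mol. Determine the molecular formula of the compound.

mol C = 13.2 g CO₂ ÷ 44.009 g/mol = 0.2999 mol
mol H = 2 × 2.71 g H₂O ÷ 18.015 g/mol = 0.3009 mol
Divide by the smallest (0.2999 mol): C 1.000, H 1.003
Empirical formula: CH
Empirical-formula mass = 13.02 g/mol; 78 ÷ 13.02 ≈ 6, so the molecular formula is C6H6.

C6H6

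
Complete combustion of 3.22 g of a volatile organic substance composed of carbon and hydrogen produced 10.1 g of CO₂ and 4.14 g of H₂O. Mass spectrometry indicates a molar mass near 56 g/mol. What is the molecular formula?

C4H8

mol C = 10.1 g CO₂ ÷ 44.009 g/mol = 0.2295 mol
mol H = 2 × 4.14 g H₂O ÷ 18.015 g/mol = 0.4596 mol
Divide by the smallest (0.2295 mol): C 1.000, H 2.003
Empirical formula: CH2
Empirical-formula mass = 14.03 g/mol; 56 ÷ 14.03 ≈ 4, so the molecular formula is C4H8.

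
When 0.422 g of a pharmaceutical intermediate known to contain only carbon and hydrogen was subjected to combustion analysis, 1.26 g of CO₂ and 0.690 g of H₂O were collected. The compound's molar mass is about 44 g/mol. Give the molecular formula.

mol C = 1.26 g CO₂ ÷ 44.009 g/mol = 0.02863 mol
mol H = 2 × 0.690 g H₂O ÷ 18.015 g/mol = 0.07660 mol
Divide by the smallest (0.02863 mol): C 1.000, H 2.676
Multiplying each by 3 gives whole numbers: C 3.00, H 8.03
Empirical formula: C3H8
Empirical-formula mass = 44.10 g/mol; 44 ÷ 44.10 ≈ 1, so the molecular formula is C3H8.

C3H8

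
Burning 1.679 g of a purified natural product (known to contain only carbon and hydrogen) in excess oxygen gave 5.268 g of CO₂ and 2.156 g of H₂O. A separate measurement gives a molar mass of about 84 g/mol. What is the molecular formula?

mol C = 5.268 g CO₂ ÷ 44.009 g/mol = 0.11970 mol
mol H = 2 × 2.156 g H₂O ÷ 18.015 g/mol = 0.23936 mol
Divide by the smallest (0.11970 mol): C 1.000, H 2.000
Empirical formula: CH2
Empirical-formula mass = 14.03 g/mol; 84 ÷ 14.03 ≈ 6, so the molecular formula is C6H12.

C6H12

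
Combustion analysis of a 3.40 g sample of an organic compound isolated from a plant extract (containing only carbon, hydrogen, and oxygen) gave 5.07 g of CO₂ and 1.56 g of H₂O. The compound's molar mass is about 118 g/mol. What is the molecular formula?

mol C = 5.07 g CO₂ ÷ 44.009 g/mol = 0.1152 mol
mol H = 2 × 1.56 g H₂O ÷ 18.015 g/mol = 0.1732 mol
mass O = 3.40 − (1.384 + 0.1746) = 1.842 g → mol O = 1.842 ÷ 15.999 = 0.1151 mol
Divide by the smallest (0.1151 mol): C 1.001, H 1.504, O 1.000
Multiplying each by 2 gives whole numbers: C 2.00, H 3.01, O 2.00
Empirical formula: C2H3O2
Empirical-formula mass = 59.04 g/mol; 118 ÷ 59.04 ≈ 2, so the molecular formula is C4H6O4.

C4H6O4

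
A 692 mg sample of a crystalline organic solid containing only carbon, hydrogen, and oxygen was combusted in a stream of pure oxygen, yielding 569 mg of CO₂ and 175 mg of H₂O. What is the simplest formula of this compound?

C2H3O5

mol C = 0.569 g CO₂ ÷ 44.009 g/mol = 0.01293 mol
mol H = 2 × 0.175 g H₂O ÷ 18.015 g/mol = 0.01943 mol
mass O = 0.692 − (0.1553 + 0.01958) = 0.5171 g → mol O = 0.5171 ÷ 15.999 = 0.03232 mol
Divide by the smallest (0.01293 mol): C 1.000, H 1.503, O 2.500
Multiplying each by 2 gives whole numbers: C 2.00, H 3.01, O 5.00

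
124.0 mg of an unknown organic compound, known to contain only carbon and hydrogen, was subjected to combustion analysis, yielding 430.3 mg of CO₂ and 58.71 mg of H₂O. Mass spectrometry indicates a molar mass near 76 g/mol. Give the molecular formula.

C6H4

mol C = 0.4303 g CO₂ ÷ 44.009 g/mol = 0.0097775 mol
mol H = 2 × 0.05871 g H₂O ÷ 18.015 g/mol = 0.0065179 mol
Divide by the smallest (0.0065179 mol): C 1.500, H 1.000
Multiplying each by 2 gives whole numbers: C 3.00, H 2.00
Empirical formula: C3H2
Empirical-formula mass = 38.05 g/mol; 76 ÷ 38.05 ≈ 2, so the molecular formula is C6H4.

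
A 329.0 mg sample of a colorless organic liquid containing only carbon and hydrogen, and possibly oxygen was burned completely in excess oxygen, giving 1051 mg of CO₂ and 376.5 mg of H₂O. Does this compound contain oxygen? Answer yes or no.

mol C = 1.051 g CO₂ ÷ 44.009 g/mol = 0.023881 mol
mol H = 2 × 0.3765 g H₂O ÷ 18.015 g/mol = 0.041799 mol
C and H together account for 0.32897 g — essentially the entire 0.3290 g sample — so the compound contains no oxygen.

no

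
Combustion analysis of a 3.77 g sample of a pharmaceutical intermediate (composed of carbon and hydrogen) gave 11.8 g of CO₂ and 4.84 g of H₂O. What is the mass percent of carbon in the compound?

85.4%

mol C = 11.8 g CO₂ ÷ 44.009 g/mol = 0.2681 mol
mol H = 2 × 4.84 g H₂O ÷ 18.015 g/mol = 0.5373 mol
mass % C = 3.220 g ÷ 3.77 g × 100%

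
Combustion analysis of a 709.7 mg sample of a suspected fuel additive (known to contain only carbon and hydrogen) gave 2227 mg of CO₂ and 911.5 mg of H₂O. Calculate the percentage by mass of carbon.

85.64%

mol C = 2.227 g CO₂ ÷ 44.009 g/mol = 0.050603 mol
mol H = 2 × 0.9115 g H₂O ÷ 18.015 g/mol = 0.10119 mol
mass % C = 0.60780 g ÷ 0.7097 g × 100%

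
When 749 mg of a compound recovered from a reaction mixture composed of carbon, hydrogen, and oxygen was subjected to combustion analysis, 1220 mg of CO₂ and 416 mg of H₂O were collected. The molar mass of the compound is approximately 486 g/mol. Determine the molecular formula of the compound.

C18H30O15

mol C = 1.22 g CO₂ ÷ 44.009 g/mol = 0.02772 mol
mol H = 2 × 0.416 g H₂O ÷ 18.015 g/mol = 0.04618 mol
mass O = 0.749 − (0.3330 + 0.04655) = 0.3695 g → mol O = 0.3695 ÷ 15.999 = 0.02309 mol
Divide by the smallest (0.02309 mol): C 1.200, H 2.000, O 1.000
Multiplying each by 5 gives whole numbers: C 6.00, H 10.00, O 5.00
Empirical formula: C6H10O5
Empirical-formula mass = 162.14 g/mol; 486 ÷ 162.14 ≈ 3, so the molecular formula is C18H30O15.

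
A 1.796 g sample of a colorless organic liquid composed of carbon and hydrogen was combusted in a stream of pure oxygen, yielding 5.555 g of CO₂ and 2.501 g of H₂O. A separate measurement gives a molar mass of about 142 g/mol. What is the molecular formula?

C10H22

mol C = 5.555 g CO₂ ÷ 44.009 g/mol = 0.12622 mol
mol H = 2 × 2.501 g H₂O ÷ 18.015 g/mol = 0.27766 mol
Divide by the smallest (0.12622 mol): C 1.000, H 2.200
Multiplying each by 5 gives whole numbers: C 5.00, H 11.00
Empirical formula: C5H11
Empirical-formula mass = 71.14 g/mol; 142 ÷ 71.14 ≈ 2, so the molecular formula is C10H22.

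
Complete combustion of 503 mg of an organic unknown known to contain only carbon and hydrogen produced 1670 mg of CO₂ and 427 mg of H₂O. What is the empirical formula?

mol C = 1.67 g CO₂ ÷ 44.009 g/mol = 0.03795 mol
mol H = 2 × 0.427 g H₂O ÷ 18.015 g/mol = 0.04740 mol
Divide by the smallest (0.03795 mol): C 1.000, H 1.249
Multiplying each by 4 gives whole numbers: C 4.00, H 5.00

C4H5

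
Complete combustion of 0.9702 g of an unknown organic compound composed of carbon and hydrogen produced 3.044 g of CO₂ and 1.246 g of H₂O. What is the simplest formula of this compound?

mol C = 3.044 g CO₂ ÷ 44.009 g/mol = 0.069168 mol
mol H = 2 × 1.246 g H₂O ÷ 18.015 g/mol = 0.13833 mol
Divide by the smallest (0.069168 mol): C 1.000, H 2.000

CH2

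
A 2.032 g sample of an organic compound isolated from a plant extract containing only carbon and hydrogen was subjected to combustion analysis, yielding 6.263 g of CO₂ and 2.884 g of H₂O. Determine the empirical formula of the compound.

mol C = 6.263 g CO₂ ÷ 44.009 g/mol = 0.14231 mol
mol H = 2 × 2.884 g H₂O ÷ 18.015 g/mol = 0.32018 mol
Divide by the smallest (0.14231 mol): C 1.000, H 2.250
Multiplying each by 4 gives whole numbers: C 4.00, H 9.00

C4H9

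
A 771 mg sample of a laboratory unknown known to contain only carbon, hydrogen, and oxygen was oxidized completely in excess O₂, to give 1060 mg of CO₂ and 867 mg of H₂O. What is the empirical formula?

CH4O

mol C = 1.06 g CO₂ ÷ 44.009 g/mol = 0.02409 mol
mol H = 2 × 0.867 g H₂O ÷ 18.015 g/mol = 0.09625 mol
mass O = 0.771 − (0.2893 + 0.09702) = 0.3847 g → mol O = 0.3847 ÷ 15.999 = 0.02404 mol
Divide by the smallest (0.02404 mol): C 1.002, H 4.003, O 1.000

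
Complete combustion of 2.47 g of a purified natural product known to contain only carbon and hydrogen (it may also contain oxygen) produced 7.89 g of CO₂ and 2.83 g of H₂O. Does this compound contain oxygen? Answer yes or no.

no

mol C = 7.89 g CO₂ ÷ 44.009 g/mol = 0.1793 mol
mol H = 2 × 2.83 g H₂O ÷ 18.015 g/mol = 0.3142 mol
C and H together account for 2.470 g — essentially the entire 2.47 g sample — so the compound contains no oxygen.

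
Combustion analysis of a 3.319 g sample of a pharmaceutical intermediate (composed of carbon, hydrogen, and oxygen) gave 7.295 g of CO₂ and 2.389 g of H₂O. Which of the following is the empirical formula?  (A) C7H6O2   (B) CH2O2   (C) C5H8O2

mol C = 7.295 g CO₂ ÷ 44.009 g/mol = 0.16576 mol
mol H = 2 × 2.389 g H₂O ÷ 18.015 g/mol = 0.26522 mol
mass O = 3.319 − (1.9910 + 0.26735) = 1.0607 g → mol O = 1.0607 ÷ 15.999 = 0.066297 mol
Divide by the smallest (0.066297 mol): C 2.500, H 4.001, O 1.000
Multiplying each by 2 gives whole numbers: C 5.00, H 8.00, O 2.00

(C) C5H8O2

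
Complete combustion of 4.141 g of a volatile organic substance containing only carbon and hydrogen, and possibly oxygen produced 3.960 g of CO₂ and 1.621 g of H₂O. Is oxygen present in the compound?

yes

mol C = 3.960 g CO₂ ÷ 44.009 g/mol = 0.089982 mol
mol H = 2 × 1.621 g H₂O ÷ 18.015 g/mol = 0.17996 mol
C and H account for only 1.2622 g of the 4.141 g sample; the remaining 2.8788 g must be oxygen.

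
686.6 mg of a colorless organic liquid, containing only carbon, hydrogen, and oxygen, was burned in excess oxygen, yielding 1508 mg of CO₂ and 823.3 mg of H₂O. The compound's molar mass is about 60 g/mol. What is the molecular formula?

mol C = 1.508 g CO₂ ÷ 44.009 g/mol = 0.034266 mol
mol H = 2 × 0.8233 g H₂O ÷ 18.015 g/mol = 0.091402 mol
mass O = 0.6866 − (0.41157 + 0.092133) = 0.18290 g → mol O = 0.18290 ÷ 15.999 = 0.011432 mol
Divide by the smallest (0.011432 mol): C 2.997, H 7.995, O 1.000
Empirical formula: C3H8O
Empirical-formula mass = 60.10 g/mol; 60 ÷ 60.10 ≈ 1, so the molecular formula is C3H8O.

C3H8O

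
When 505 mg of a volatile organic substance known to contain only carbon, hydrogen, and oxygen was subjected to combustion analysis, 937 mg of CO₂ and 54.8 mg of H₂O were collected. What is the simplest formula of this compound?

mol C = 0.937 g CO₂ ÷ 44.009 g/mol = 0.02129 mol
mol H = 2 × 0.0548 g H₂O ÷ 18.015 g/mol = 0.006084 mol
mass O = 0.505 − (0.2557 + 0.006132) = 0.2431 g → mol O = 0.2431 ÷ 15.999 = 0.01520 mol
Divide by the smallest (0.006084 mol): C 3.500, H 1.000, O 2.498
Multiplying each by 2 gives whole numbers: C 7.00, H 2.00, O 5.00

C7H2O5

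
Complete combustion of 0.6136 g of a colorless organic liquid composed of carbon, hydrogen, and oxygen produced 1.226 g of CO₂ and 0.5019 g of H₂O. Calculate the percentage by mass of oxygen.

36.32%

mol C = 1.226 g CO₂ ÷ 44.009 g/mol = 0.027858 mol
mol H = 2 × 0.5019 g H₂O ÷ 18.015 g/mol = 0.055720 mol
mass O = 0.6136 − (0.33460 + 0.056166) = 0.22283 g → mol O = 0.22283 ÷ 15.999 = 0.013928 mol
mass % O = 0.22283 g ÷ 0.6136 g × 100%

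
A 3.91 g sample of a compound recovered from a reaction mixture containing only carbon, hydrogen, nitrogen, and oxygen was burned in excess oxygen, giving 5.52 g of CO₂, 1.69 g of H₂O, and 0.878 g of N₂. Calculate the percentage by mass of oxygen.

mol C = 5.52 g CO₂ ÷ 44.009 g/mol = 0.1254 mol
mol H = 2 × 1.69 g H₂O ÷ 18.015 g/mol = 0.1876 mol
mol N = 2 × 0.878 g N₂ ÷ 28.014 g/mol = 0.06268 mol
mass O = 3.91 − (1.507 + 0.1891 + 0.8780) = 1.336 g → mol O = 1.336 ÷ 15.999 = 0.08353 mol
mass % O = 1.336 g ÷ 3.91 g × 100%

34.2%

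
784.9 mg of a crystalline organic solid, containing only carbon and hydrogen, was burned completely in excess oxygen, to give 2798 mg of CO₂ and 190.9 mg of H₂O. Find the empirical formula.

C3H

mol C = 2.798 g CO₂ ÷ 44.009 g/mol = 0.063578 mol
mol H = 2 × 0.1909 g H₂O ÷ 18.015 g/mol = 0.021193 mol
Divide by the smallest (0.021193 mol): C 3.000, H 1.000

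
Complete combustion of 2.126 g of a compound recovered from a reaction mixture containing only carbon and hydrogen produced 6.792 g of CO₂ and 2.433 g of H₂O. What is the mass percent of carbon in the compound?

mol C = 6.792 g CO₂ ÷ 44.009 g/mol = 0.15433 mol
mol H = 2 × 2.433 g H₂O ÷ 18.015 g/mol = 0.27011 mol
mass % C = 1.8537 g ÷ 2.126 g × 100%

87.19%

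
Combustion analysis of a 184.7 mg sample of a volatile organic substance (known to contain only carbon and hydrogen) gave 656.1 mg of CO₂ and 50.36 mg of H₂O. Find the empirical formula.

mol C = 0.6561 g CO₂ ÷ 44.009 g/mol = 0.014908 mol
mol H = 2 × 0.05036 g H₂O ÷ 18.015 g/mol = 0.0055909 mol
Divide by the smallest (0.0055909 mol): C 2.667, H 1.000
Multiplying each by 3 gives whole numbers: C 8.00, H 3.00

C8H3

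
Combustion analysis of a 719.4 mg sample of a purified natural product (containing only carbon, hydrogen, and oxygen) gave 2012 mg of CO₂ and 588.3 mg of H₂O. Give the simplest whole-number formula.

mol C = 2.012 g CO₂ ÷ 44.009 g/mol = 0.045718 mol
mol H = 2 × 0.5883 g H₂O ÷ 18.015 g/mol = 0.065312 mol
mass O = 0.7194 − (0.54912 + 0.065835) = 0.10445 g → mol O = 0.10445 ÷ 15.999 = 0.0065284 mol
Divide by the smallest (0.0065284 mol): C 7.003, H 10.004, O 1.000

C7H10O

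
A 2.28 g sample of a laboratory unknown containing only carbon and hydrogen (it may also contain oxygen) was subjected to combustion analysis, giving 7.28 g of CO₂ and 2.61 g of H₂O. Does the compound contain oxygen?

no

mol C = 7.28 g CO₂ ÷ 44.009 g/mol = 0.1654 mol
mol H = 2 × 2.61 g H₂O ÷ 18.015 g/mol = 0.2898 mol
C and H together account for 2.279 g — essentially the entire 2.28 g sample — so the compound contains no oxygen.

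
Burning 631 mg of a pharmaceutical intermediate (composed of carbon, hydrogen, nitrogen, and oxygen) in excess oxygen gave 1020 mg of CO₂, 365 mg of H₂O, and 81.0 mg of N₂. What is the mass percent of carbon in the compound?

44.1%

mol C = 1.02 g CO₂ ÷ 44.009 g/mol = 0.02318 mol
mol H = 2 × 0.365 g H₂O ÷ 18.015 g/mol = 0.04052 mol
mol N = 2 × 0.0810 g N₂ ÷ 28.014 g/mol = 0.005783 mol
mass O = 0.631 − (0.2784 + 0.04085 + 0.08100) = 0.2308 g → mol O = 0.2308 ÷ 15.999 = 0.01442 mol
mass % C = 0.2784 g ÷ 0.631 g × 100%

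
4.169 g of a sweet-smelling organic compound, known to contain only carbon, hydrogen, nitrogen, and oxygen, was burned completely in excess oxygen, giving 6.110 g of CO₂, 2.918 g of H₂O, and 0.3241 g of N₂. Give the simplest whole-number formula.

C6H14NO5

mol C = 6.110 g CO₂ ÷ 44.009 g/mol = 0.13884 mol
mol H = 2 × 2.918 g H₂O ÷ 18.015 g/mol = 0.32395 mol
mol N = 2 × 0.3241 g N₂ ÷ 28.014 g/mol = 0.023138 mol
mass O = 4.169 − (1.6676 + 0.32654 + 0.32410) = 1.8508 g → mol O = 1.8508 ÷ 15.999 = 0.11568 mol
Divide by the smallest (0.023138 mol): C 6.000, H 14.001, N 1.000, O 5.000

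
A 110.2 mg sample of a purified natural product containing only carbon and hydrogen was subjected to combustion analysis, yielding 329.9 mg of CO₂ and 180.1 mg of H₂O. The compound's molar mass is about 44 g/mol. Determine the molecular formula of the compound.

C3H8

mol C = 0.3299 g CO₂ ÷ 44.009 g/mol = 0.0074962 mol
mol H = 2 × 0.1801 g H₂O ÷ 18.015 g/mol = 0.019994 mol
Divide by the smallest (0.0074962 mol): C 1.000, H 2.667
Multiplying each by 3 gives whole numbers: C 3.00, H 8.00
Empirical formula: C3H8
Empirical-formula mass = 44.10 g/mol; 44 ÷ 44.10 ≈ 1, so the molecular formula is C3H8.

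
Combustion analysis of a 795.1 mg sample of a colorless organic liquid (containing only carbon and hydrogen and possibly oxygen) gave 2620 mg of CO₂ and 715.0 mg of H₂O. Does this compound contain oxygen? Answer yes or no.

mol C = 2.620 g CO₂ ÷ 44.009 g/mol = 0.059533 mol
mol H = 2 × 0.7150 g H₂O ÷ 18.015 g/mol = 0.079378 mol
C and H together account for 0.79507 g — essentially the entire 0.7951 g sample — so the compound contains no oxygen.

no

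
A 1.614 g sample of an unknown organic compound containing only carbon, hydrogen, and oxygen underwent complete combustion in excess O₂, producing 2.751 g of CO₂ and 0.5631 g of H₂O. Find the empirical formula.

mol C = 2.751 g CO₂ ÷ 44.009 g/mol = 0.062510 mol
mol H = 2 × 0.5631 g H₂O ÷ 18.015 g/mol = 0.062515 mol
mass O = 1.614 − (0.75081 + 0.063015) = 0.80018 g → mol O = 0.80018 ÷ 15.999 = 0.050014 mol
Divide by the smallest (0.050014 mol): C 1.250, H 1.250, O 1.000
Multiplying each by 4 gives whole numbers: C 5.00, H 5.00, O 4.00

C5H5O4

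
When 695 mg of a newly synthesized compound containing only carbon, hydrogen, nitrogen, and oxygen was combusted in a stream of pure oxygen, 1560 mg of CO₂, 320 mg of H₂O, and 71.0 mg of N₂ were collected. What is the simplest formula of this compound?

C7H7NO2

mol C = 1.56 g CO₂ ÷ 44.009 g/mol = 0.03545 mol
mol H = 2 × 0.320 g H₂O ÷ 18.015 g/mol = 0.03553 mol
mol N = 2 × 0.0710 g N₂ ÷ 28.014 g/mol = 0.005069 mol
mass O = 0.695 − (0.4258 + 0.03581 + 0.07100) = 0.1624 g → mol O = 0.1624 ÷ 15.999 = 0.01015 mol
Divide by the smallest (0.005069 mol): C 6.993, H 7.009, N 1.000, O 2.003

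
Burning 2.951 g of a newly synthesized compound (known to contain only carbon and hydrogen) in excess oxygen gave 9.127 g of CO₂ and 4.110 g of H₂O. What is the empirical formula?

mol C = 9.127 g CO₂ ÷ 44.009 g/mol = 0.20739 mol
mol H = 2 × 4.110 g H₂O ÷ 18.015 g/mol = 0.45629 mol
Divide by the smallest (0.20739 mol): C 1.000, H 2.200
Multiplying each by 5 gives whole numbers: C 5.00, H 11.00

C5H11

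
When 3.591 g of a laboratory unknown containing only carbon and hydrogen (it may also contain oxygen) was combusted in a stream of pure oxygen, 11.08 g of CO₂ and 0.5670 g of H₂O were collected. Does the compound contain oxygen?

mol C = 11.08 g CO₂ ÷ 44.009 g/mol = 0.25177 mol
mol H = 2 × 0.5670 g H₂O ÷ 18.015 g/mol = 0.062948 mol
C and H account for only 3.0874 g of the 3.591 g sample; the remaining 0.50358 g must be oxygen.

yes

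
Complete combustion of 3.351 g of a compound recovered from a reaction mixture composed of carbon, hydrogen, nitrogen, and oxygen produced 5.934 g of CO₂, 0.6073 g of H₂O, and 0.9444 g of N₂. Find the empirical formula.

mol C = 5.934 g CO₂ ÷ 44.009 g/mol = 0.13484 mol
mol H = 2 × 0.6073 g H₂O ÷ 18.015 g/mol = 0.067422 mol
mol N = 2 × 0.9444 g N₂ ÷ 28.014 g/mol = 0.067423 mol
mass O = 3.351 − (1.6195 + 0.067961 + 0.94440) = 0.71912 g → mol O = 0.71912 ÷ 15.999 = 0.044948 mol
Divide by the smallest (0.044948 mol): C 3.000, H 1.500, N 1.500, O 1.000
Multiplying each by 2 gives whole numbers: C 6.00, H 3.00, N 3.00, O 2.00

C6H3N3O2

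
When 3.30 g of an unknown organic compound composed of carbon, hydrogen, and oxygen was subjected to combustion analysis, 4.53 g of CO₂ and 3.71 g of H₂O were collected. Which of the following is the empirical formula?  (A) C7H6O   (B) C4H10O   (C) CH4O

(C) CH4O

mol C = 4.53 g CO₂ ÷ 44.009 g/mol = 0.1029 mol
mol H = 2 × 3.71 g H₂O ÷ 18.015 g/mol = 0.4119 mol
mass O = 3.30 − (1.236 + 0.4152) = 1.648 g → mol O = 1.648 ÷ 15.999 = 0.1030 mol
Divide by the smallest (0.1029 mol): C 1.000, H 4.001, O 1.001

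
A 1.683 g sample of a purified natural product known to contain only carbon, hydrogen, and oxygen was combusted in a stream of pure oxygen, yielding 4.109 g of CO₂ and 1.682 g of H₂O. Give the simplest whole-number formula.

mol C = 4.109 g CO₂ ÷ 44.009 g/mol = 0.093367 mol
mol H = 2 × 1.682 g H₂O ÷ 18.015 g/mol = 0.18673 mol
mass O = 1.683 − (1.1214 + 0.18823) = 0.37334 g → mol O = 0.37334 ÷ 15.999 = 0.023335 mol
Divide by the smallest (0.023335 mol): C 4.001, H 8.002, O 1.000

C4H8O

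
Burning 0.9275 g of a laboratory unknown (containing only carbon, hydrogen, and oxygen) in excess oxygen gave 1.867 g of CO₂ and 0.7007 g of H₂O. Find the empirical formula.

mol C = 1.867 g CO₂ ÷ 44.009 g/mol = 0.042423 mol
mol H = 2 × 0.7007 g H₂O ÷ 18.015 g/mol = 0.077791 mol
mass O = 0.9275 − (0.50954 + 0.078413) = 0.33954 g → mol O = 0.33954 ÷ 15.999 = 0.021223 mol
Divide by the smallest (0.021223 mol): C 1.999, H 3.665, O 1.000
Multiplying each by 3 gives whole numbers: C 6.00, H 11.00, O 3.00

C6H11O3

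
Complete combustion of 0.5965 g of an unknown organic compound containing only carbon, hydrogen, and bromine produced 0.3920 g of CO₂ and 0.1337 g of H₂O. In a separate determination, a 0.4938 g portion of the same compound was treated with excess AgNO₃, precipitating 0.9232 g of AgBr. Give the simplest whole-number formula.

mol C = 0.3920 g CO₂ ÷ 44.009 g/mol = 0.0089073 mol
mol H = 2 × 0.1337 g H₂O ÷ 18.015 g/mol = 0.014843 mol
From the AgBr data: mol Br per gram of compound = (0.9232 ÷ 187.772) ÷ 0.4938 = 0.0099567 mol/g, so in the 0.5965 g combustion sample mol Br = 0.0059392 mol
Divide by the smallest (0.0059392 mol): C 1.500, H 2.499, Br 1.000
Multiplying each by 2 gives whole numbers: C 3.00, H 5.00, Br 2.00

C3H5Br2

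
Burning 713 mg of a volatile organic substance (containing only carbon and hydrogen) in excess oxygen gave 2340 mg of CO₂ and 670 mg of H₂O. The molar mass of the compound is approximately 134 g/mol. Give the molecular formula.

C10H14

mol C = 2.34 g CO₂ ÷ 44.009 g/mol = 0.05317 mol
mol H = 2 × 0.670 g H₂O ÷ 18.015 g/mol = 0.07438 mol
Divide by the smallest (0.05317 mol): C 1.000, H 1.399
Multiplying each by 5 gives whole numbers: C 5.00, H 6.99
Empirical formula: C5H7
Empirical-formula mass = 67.11 g/mol; 134 ÷ 67.11 ≈ 2, so the molecular formula is C10H14.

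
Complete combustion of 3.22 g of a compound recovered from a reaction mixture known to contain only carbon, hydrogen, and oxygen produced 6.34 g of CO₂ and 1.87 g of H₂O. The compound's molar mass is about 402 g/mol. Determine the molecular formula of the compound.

mol C = 6.34 g CO₂ ÷ 44.009 g/mol = 0.1441 mol
mol H = 2 × 1.87 g H₂O ÷ 18.015 g/mol = 0.2076 mol
mass O = 3.22 − (1.730 + 0.2093) = 1.280 g → mol O = 1.280 ÷ 15.999 = 0.08003 mol
Divide by the smallest (0.08003 mol): C 1.800, H 2.594, O 1.000
Multiplying each by 5 gives whole numbers: C 9.00, H 12.97, O 5.00
Empirical formula: C9H13O5
Empirical-formula mass = 201.20 g/mol; 402 ÷ 201.20 ≈ 2, so the molecular formula is C18H26O10.

C18H26O10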